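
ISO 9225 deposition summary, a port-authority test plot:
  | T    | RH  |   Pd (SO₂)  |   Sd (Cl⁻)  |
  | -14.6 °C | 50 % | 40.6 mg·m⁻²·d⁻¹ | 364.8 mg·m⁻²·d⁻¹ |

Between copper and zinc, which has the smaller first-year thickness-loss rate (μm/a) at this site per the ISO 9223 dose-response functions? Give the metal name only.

copper

copper: f(T) = +0.126·(T−10) [T≤10 °C] = -3.0996
  sulphur-dioxide contribution → 0.01195 μm/a
  chloride contribution → 0.1491 μm/a
  total first-year rate 0.1611 μm/a
zinc: temperature factor f = +0.038·(-24.6) = -0.9348
  sulphur-dioxide contribution → 0.2578 μm/a
  chloride contribution → 0.2179 μm/a
  total first-year rate 0.4756 μm/a
Ordering by μm/a: zinc (0.476) > copper (0.161)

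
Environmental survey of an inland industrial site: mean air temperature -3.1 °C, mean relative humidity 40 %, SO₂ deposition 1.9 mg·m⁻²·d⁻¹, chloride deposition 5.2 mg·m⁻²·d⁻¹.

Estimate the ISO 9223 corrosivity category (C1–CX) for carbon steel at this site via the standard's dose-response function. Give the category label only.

C2

carbon steel: T≤10 °C ⇒ hinge +0.150·(-3.1−10) = -1.9650
  Pd branch = 1.77·Pd^0.52·e^(0.02·RH+f) = 0.7709 μm/a
  Cl⁻ term: 0.102·5.2^0.62·exp(0.033·40+0.04·-3.1) = 0.9374
  sum: 0.7709 + 0.9374 → r_corr = 1.708 μm/a
1.71 μm/a falls in (1.3, 25] for carbon steel → category C2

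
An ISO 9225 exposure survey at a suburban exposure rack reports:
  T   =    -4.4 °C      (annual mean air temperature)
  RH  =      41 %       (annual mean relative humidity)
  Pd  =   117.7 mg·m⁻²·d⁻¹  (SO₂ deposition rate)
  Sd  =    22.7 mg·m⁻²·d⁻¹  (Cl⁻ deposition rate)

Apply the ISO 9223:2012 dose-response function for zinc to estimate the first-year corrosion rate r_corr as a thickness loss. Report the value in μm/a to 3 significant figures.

zinc: temperature factor f = +0.038·(-14.4) = -0.5472
  sulphur-dioxide contribution → 0.401 μm/a
  chloride contribution → 0.09908 μm/a
  ⇒ r_corr(zinc) = 0.5001 μm/a

r_corr = 0.500 μm/a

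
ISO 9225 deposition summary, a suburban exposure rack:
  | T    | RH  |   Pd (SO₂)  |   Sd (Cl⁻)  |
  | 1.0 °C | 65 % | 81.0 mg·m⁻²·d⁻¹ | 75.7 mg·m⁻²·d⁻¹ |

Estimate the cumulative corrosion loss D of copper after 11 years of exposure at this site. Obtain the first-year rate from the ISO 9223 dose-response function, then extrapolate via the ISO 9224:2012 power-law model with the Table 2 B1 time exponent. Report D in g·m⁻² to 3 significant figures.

D(11) = 26.9 g·m⁻²

copper: temperature factor f = +0.126·(-9.0) = -1.1340
  sulphur-dioxide contribution → 0.2475 μm/a
  chloride contribution → 0.3594 μm/a
  total first-year rate 0.6069 μm/a
Power-law: D(11) = r_corr · 11^0.667
  D(11) = 0.6069 × 11^0.667 = 0.6069 × 4.95 = 3.004 μm
  Mass loss = 3.004 μm × 8.96 g/cm³ = 26.92 g·m⁻²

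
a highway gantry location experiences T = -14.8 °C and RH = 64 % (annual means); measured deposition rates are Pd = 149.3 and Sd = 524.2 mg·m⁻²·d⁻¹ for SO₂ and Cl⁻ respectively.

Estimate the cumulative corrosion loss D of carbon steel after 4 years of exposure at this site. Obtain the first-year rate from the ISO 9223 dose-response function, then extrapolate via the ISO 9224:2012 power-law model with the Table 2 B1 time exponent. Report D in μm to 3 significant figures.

carbon steel: f(T) = +0.150·(T−10) [T≤10 °C] = -3.7200
  sulphur-dioxide contribution → 2.084 μm/a
  chloride contribution → 22.64 μm/a
  ⇒ r_corr(carbon steel) = 24.72 μm/a
Long-term exponent b (ISO 9224 Table 2, B1) = 0.523
  D(4) = 24.72 × 4^0.523 = 24.72 × 2.065 = 51.04 μm

D(4) = 51.0 μm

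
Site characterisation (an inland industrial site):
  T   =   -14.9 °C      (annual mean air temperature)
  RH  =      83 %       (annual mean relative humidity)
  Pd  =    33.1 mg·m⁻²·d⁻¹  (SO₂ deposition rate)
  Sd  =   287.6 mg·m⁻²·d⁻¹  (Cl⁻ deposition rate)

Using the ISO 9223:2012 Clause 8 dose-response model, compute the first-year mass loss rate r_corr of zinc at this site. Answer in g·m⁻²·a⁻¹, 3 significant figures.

zinc: temperature factor f = +0.038·(-24.9) = -0.9462
  SO₂ term: 0.0129·33.1^0.44·exp(0.046·83-0.9462) = 1.063
  Sd branch = 0.0175·Sd^0.57·e^(0.008·RH+0.085·T) = 0.2415 μm/a
  sum: 1.063 + 0.2415 → r_corr = 1.304 μm/a
Convert to mass loss: 1.304 μm/a × 7.14 g/cm³ = 9.314 g·m⁻²·a⁻¹

r_corr = 9.31 g·m⁻²·a⁻¹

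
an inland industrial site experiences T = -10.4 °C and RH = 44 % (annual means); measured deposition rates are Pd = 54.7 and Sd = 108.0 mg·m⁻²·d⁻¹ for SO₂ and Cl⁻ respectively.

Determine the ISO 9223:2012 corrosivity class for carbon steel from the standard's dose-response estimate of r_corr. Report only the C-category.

carbon steel: T≤10 °C ⇒ hinge +0.150·(-10.4−10) = -3.0600
  SO₂ term: 1.77·54.7^0.52·exp(0.02·44-3.0600) = 1.603
  Sd branch = 0.102·Sd^0.62·e^(0.033·RH+0.04·T) = 5.239 μm/a
  sum: 1.603 + 5.239 → r_corr = 6.842 μm/a
ISO 9223 Table 2 (carbon steel): 1.3 < 6.84 ≤ 25 μm/a ⇒ C2

C2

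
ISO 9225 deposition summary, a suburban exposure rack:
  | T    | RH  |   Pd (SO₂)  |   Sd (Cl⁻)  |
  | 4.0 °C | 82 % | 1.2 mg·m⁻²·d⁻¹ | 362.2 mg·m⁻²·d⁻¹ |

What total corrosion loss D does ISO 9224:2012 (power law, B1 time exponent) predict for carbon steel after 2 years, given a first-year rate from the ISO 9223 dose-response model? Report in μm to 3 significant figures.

D(2) = 105 μm

carbon steel: f(T) = +0.150·(T−10) [T≤10 °C] = -0.9000
  SO₂ term: 1.77·1.2^0.52·exp(0.02·82-0.9000) = 4.079
  Cl⁻ term: 0.102·362.2^0.62·exp(0.033·82+0.04·4.0) = 69.16
  r_corr = 4.079 + 69.16 = 73.24 μm/a
Long-term exponent b (ISO 9224 Table 2, B1) = 0.523
  D(2) = 73.24 × 2^0.523 = 73.24 × 1.437 = 105.2 μm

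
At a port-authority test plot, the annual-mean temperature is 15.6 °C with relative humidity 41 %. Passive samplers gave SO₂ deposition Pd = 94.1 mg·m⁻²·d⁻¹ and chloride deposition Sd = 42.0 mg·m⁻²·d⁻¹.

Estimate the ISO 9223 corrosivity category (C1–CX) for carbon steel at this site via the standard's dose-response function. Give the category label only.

C3

carbon steel: temperature factor f = -0.054·(5.6) = -0.3024
  sulphur-dioxide contribution → 31.55 μm/a
  chloride contribution → 7.475 μm/a
  total first-year rate 39.03 μm/a
ISO 9223 Table 2 (carbon steel): 25 < 39 ≤ 50 μm/a ⇒ C3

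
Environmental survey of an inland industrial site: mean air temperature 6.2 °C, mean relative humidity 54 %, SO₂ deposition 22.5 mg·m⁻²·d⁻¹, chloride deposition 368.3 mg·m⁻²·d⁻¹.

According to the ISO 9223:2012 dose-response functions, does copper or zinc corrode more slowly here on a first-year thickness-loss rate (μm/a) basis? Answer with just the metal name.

copper

copper: temperature factor f = +0.126·(-3.8) = -0.4788
  Pd branch = 0.0053·Pd^0.26·e^(0.059·RH+f) = 0.1785 μm/a
  Sd branch = 0.01025·Sd^0.27·e^(0.036·RH+0.049·T) = 0.4784 μm/a
  sum: 0.1785 + 0.4784 → r_corr = 0.6569 μm/a
zinc: f(T) = +0.038·(T−10) [T≤10 °C] = -0.1444
  SO₂ term: 0.0129·22.5^0.44·exp(0.046·54-0.1444) = 0.5268
  Sd branch = 0.0175·Sd^0.57·e^(0.008·RH+0.085·T) = 1.325 μm/a
  sum: 0.5268 + 1.325 → r_corr = 1.852 μm/a
Ordering by μm/a: zinc (1.85) > copper (0.657)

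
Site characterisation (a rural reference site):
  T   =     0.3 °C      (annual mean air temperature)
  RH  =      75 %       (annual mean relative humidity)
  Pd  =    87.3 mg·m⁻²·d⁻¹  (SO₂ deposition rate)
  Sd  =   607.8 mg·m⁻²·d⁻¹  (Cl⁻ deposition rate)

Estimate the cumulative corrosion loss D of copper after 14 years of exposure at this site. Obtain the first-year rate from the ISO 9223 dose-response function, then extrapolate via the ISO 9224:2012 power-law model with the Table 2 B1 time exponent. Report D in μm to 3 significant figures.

D(14) = 7.50 μm

copper: T≤10 °C ⇒ hinge +0.126·(0.3−10) = -1.2222
  sulphur-dioxide contribution → 0.4168 μm/a
  chloride contribution → 0.8736 μm/a
  total first-year rate 1.29 μm/a
Long-term exponent b (ISO 9224 Table 2, B1) = 0.667
  D(14) = 1.29 × 14^0.667 = 1.29 × 5.814 = 7.502 μm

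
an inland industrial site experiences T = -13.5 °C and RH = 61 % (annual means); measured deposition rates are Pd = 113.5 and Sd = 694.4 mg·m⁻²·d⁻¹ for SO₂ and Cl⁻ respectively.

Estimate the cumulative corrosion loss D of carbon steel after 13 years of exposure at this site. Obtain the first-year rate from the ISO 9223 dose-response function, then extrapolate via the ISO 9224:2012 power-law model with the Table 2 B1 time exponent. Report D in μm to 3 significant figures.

carbon steel: temperature factor f = +0.150·(-23.5) = -3.5250
  SO₂ term: 1.77·113.5^0.52·exp(0.02·61-3.5250) = 2.068
  Cl⁻ term: 0.102·694.4^0.62·exp(0.033·61+0.04·-13.5) = 25.71
  sum: 2.068 + 25.71 → r_corr = 27.78 μm/a
ISO 9224: D(t) = r_corr · t^b with b = 0.523 (carbon steel, B1)
  D(13) = 27.78 × 13^0.523 = 27.78 × 3.825 = 106.2 μm

D(13) = 106 μm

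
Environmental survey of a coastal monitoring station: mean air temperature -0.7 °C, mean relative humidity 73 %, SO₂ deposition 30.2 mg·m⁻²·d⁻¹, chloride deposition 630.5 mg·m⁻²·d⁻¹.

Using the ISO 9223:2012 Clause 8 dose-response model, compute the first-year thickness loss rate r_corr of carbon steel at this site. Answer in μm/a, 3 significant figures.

r_corr = 69.1 μm/a

carbon steel: f(T) = +0.150·(T−10) [T≤10 °C] = -1.6050
  sulphur-dioxide contribution → 9.007 μm/a
  chloride contribution → 60.04 μm/a
  total first-year rate 69.05 μm/a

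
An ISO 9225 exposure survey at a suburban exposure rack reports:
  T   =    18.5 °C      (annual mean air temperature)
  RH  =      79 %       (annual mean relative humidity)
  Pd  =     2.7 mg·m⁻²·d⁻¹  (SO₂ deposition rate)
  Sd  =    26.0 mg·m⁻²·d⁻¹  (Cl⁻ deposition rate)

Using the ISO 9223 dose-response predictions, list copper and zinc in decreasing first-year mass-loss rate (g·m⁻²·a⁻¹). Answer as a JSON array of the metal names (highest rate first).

["copper", "zinc"]

copper: T>10 °C ⇒ hinge -0.080·(18.5−10) = -0.6800
  sulphur-dioxide contribution → 0.3676 μm/a
  chloride contribution → 1.051 μm/a
  ⇒ r_corr(copper) = 1.419 μm/a
  mass loss = 1.419 μm/a × 8.96 g/cm³ = 12.71 g·m⁻²·a⁻¹
zinc: T>10 °C ⇒ hinge -0.071·(18.5−10) = -0.6035
  sulphur-dioxide contribution → 0.4135 μm/a
  chloride contribution → 1.016 μm/a
  ⇒ r_corr(zinc) = 1.43 μm/a
  mass loss = 1.43 μm/a × 7.14 g/cm³ = 10.21 g·m⁻²·a⁻¹
Ordering by g·m⁻²·a⁻¹: copper (12.7) > zinc (10.2)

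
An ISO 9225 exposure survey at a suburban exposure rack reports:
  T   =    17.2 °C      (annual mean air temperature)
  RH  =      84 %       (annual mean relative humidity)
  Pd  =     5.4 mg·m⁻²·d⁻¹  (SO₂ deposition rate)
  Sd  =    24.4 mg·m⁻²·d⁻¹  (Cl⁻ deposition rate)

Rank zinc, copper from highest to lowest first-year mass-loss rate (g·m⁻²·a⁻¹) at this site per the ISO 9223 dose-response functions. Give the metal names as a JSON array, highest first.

zinc: temperature factor f = -0.071·(7.2) = -0.5112
  SO₂ term: 0.0129·5.4^0.44·exp(0.046·84-0.5112) = 0.7744
  Sd branch = 0.0175·Sd^0.57·e^(0.008·RH+0.085·T) = 0.9133 μm/a
  r_corr = 0.7744 + 0.9133 = 1.688 μm/a
  mass loss = 1.688 μm/a × 7.14 g/cm³ = 12.05 g·m⁻²·a⁻¹
copper: temperature factor f = -0.080·(7.2) = -0.5760
  SO₂ term: 0.0053·5.4^0.26·exp(0.059·84-0.5760) = 0.656
  Sd branch = 0.01025·Sd^0.27·e^(0.036·RH+0.049·T) = 1.161 μm/a
  r_corr = 0.656 + 1.161 = 1.817 μm/a
  mass loss = 1.817 μm/a × 8.96 g/cm³ = 16.28 g·m⁻²·a⁻¹
Ordering by g·m⁻²·a⁻¹: copper (16.3) > zinc (12.1)

["copper", "zinc"]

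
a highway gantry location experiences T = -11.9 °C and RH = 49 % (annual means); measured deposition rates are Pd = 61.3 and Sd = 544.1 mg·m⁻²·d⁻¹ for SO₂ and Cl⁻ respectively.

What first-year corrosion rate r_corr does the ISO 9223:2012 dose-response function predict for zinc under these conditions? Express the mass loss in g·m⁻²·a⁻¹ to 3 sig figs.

r_corr = 4.77 g·m⁻²·a⁻¹

zinc: f(T) = +0.038·(T−10) [T≤10 °C] = -0.8322
  Pd branch = 0.0129·Pd^0.44·e^(0.046·RH+f) = 0.327 μm/a
  Cl⁻ term: 0.0175·544.1^0.57·exp(0.008·49+0.085·-11.9) = 0.3415
  r_corr = 0.327 + 0.3415 = 0.6685 μm/a
Convert to mass loss: 0.6685 μm/a × 7.14 g/cm³ = 4.773 g·m⁻²·a⁻¹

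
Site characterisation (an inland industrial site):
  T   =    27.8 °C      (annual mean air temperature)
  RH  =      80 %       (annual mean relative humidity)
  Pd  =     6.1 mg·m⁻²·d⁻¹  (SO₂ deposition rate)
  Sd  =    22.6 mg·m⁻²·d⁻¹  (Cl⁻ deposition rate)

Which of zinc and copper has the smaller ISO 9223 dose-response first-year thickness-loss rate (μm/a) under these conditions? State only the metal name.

zinc: T>10 °C ⇒ hinge -0.071·(27.8−10) = -1.2638
  SO₂ term: 0.0129·6.1^0.44·exp(0.046·80-1.2638) = 0.3202
  Cl⁻ term: 0.0175·22.6^0.57·exp(0.008·80+0.085·27.8) = 2.085
  sum: 0.3202 + 2.085 → r_corr = 2.405 μm/a
copper: temperature factor f = -0.080·(17.8) = -1.4240
  SO₂ term: 0.0053·6.1^0.26·exp(0.059·80-1.4240) = 0.229
  Sd branch = 0.01025·Sd^0.27·e^(0.036·RH+0.049·T) = 1.655 μm/a
  r_corr = 0.229 + 1.655 = 1.884 μm/a
Ordering by μm/a: zinc (2.41) > copper (1.88)

copper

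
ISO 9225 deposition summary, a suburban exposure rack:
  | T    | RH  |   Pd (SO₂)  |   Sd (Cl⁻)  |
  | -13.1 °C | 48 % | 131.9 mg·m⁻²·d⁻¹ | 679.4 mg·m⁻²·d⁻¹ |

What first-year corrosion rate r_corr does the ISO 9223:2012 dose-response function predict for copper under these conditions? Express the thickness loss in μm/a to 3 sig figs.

r_corr = 0.194 μm/a

copper: temperature factor f = +0.126·(-23.1) = -2.9106
  SO₂ term: 0.0053·131.9^0.26·exp(0.059·48-2.9106) = 0.01743
  Sd branch = 0.01025·Sd^0.27·e^(0.036·RH+0.049·T) = 0.1766 μm/a
  sum: 0.01743 + 0.1766 → r_corr = 0.1941 μm/a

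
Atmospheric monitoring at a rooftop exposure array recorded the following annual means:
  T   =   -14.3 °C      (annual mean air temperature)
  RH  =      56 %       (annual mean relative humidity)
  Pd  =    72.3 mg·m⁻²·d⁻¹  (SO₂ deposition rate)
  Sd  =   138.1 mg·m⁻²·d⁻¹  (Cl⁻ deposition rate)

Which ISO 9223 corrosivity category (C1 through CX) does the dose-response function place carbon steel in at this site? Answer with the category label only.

carbon steel: f(T) = +0.150·(T−10) [T≤10 °C] = -3.6450
  SO₂ term: 1.77·72.3^0.52·exp(0.02·56-3.6450) = 1.313
  Sd branch = 0.102·Sd^0.62·e^(0.033·RH+0.04·T) = 7.757 μm/a
  r_corr = 1.313 + 7.757 = 9.069 μm/a
ISO 9223 Table 2 (carbon steel): 1.3 < 9.07 ≤ 25 μm/a ⇒ C2

C2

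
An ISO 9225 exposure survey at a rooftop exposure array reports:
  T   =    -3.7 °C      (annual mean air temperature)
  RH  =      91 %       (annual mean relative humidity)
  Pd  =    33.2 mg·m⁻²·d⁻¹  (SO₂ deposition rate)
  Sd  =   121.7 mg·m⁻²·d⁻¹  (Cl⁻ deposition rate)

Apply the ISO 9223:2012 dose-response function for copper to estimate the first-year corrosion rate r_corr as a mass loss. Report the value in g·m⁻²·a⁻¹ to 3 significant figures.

copper: T≤10 °C ⇒ hinge +0.126·(-3.7−10) = -1.7262
  SO₂ term: 0.0053·33.2^0.26·exp(0.059·91-1.7262) = 0.5033
  Cl⁻ term: 0.01025·121.7^0.27·exp(0.036·91+0.049·-3.7) = 0.8275
  r_corr = 0.5033 + 0.8275 = 1.331 μm/a
Convert to mass loss: 1.331 μm/a × 8.96 g/cm³ = 11.92 g·m⁻²·a⁻¹

r_corr = 11.9 g·m⁻²·a⁻¹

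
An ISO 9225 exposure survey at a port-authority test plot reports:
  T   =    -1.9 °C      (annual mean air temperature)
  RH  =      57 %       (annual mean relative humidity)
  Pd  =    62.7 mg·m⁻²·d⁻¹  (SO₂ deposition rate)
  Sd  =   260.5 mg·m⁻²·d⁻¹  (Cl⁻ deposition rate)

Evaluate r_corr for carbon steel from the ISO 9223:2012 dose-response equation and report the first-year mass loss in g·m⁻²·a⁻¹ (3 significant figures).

carbon steel: temperature factor f = +0.150·(-11.9) = -1.7850
  sulphur-dioxide contribution → 7.988 μm/a
  chloride contribution → 19.51 μm/a
  ⇒ r_corr(carbon steel) = 27.5 μm/a
Convert to mass loss: 27.5 μm/a × 7.85 g/cm³ = 215.9 g·m⁻²·a⁻¹

r_corr = 216 g·m⁻²·a⁻¹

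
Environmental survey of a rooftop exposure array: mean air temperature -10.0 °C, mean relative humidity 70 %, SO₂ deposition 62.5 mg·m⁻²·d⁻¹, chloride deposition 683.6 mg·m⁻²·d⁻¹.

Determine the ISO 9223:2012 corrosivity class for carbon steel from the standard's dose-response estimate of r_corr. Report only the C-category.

carbon steel: f(T) = +0.150·(T−10) [T≤10 °C] = -3.0000
  Pd branch = 1.77·Pd^0.52·e^(0.02·RH+f) = 3.069 μm/a
  Sd branch = 0.102·Sd^0.62·e^(0.033·RH+0.04·T) = 39.42 μm/a
  r_corr = 3.069 + 39.42 = 42.49 μm/a
42.5 μm/a falls in (25, 50] for carbon steel → category C3

C3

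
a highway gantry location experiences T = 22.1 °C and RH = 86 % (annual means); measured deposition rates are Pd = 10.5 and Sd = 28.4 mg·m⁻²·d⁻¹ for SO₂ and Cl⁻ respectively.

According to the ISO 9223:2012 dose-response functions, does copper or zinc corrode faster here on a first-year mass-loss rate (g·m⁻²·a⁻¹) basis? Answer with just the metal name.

copper

copper: f(T) = -0.080·(T−10) [T>10 °C] = -0.9680
  SO₂ term: 0.0053·10.5^0.26·exp(0.059·86-0.9680) = 0.5929
  Sd branch = 0.01025·Sd^0.27·e^(0.036·RH+0.049·T) = 1.652 μm/a
  r_corr = 0.5929 + 1.652 = 2.245 μm/a
  mass loss = 2.245 μm/a × 8.96 g/cm³ = 20.11 g·m⁻²·a⁻¹
zinc: T>10 °C ⇒ hinge -0.071·(22.1−10) = -0.8591
  Pd branch = 0.0129·Pd^0.44·e^(0.046·RH+f) = 0.8033 μm/a
  Sd branch = 0.0175·Sd^0.57·e^(0.008·RH+0.085·T) = 1.535 μm/a
  sum: 0.8033 + 1.535 → r_corr = 2.338 μm/a
  mass loss = 2.338 μm/a × 7.14 g/cm³ = 16.69 g·m⁻²·a⁻¹
Ordering by g·m⁻²·a⁻¹: copper (20.1) > zinc (16.7)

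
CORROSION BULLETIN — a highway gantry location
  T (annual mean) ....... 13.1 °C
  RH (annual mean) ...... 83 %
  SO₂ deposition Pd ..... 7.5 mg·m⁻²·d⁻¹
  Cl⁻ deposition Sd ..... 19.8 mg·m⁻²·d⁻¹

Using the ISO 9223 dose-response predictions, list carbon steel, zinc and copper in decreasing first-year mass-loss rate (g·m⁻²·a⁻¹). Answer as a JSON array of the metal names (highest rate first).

["carbon steel", "copper", "zinc"]

carbon steel: T>10 °C ⇒ hinge -0.054·(13.1−10) = -0.1674
  SO₂ term: 1.77·7.5^0.52·exp(0.02·83-0.1674) = 22.45
  Cl⁻ term: 0.102·19.8^0.62·exp(0.033·83+0.04·13.1) = 16.97
  sum: 22.45 + 16.97 → r_corr = 39.42 μm/a
  mass loss = 39.42 μm/a × 7.85 g/cm³ = 309.4 g·m⁻²·a⁻¹
zinc: f(T) = -0.071·(T−10) [T>10 °C] = -0.2201
  SO₂ term: 0.0129·7.5^0.44·exp(0.046·83-0.2201) = 1.143
  Sd branch = 0.0175·Sd^0.57·e^(0.008·RH+0.085·T) = 0.5677 μm/a
  r_corr = 1.143 + 0.5677 = 1.711 μm/a
  mass loss = 1.711 μm/a × 7.14 g/cm³ = 12.22 g·m⁻²·a⁻¹
copper: T>10 °C ⇒ hinge -0.080·(13.1−10) = -0.2480
  SO₂ term: 0.0053·7.5^0.26·exp(0.059·83-0.2480) = 0.935
  Cl⁻ term: 0.01025·19.8^0.27·exp(0.036·83+0.049·13.1) = 0.8655
  r_corr = 0.935 + 0.8655 = 1.801 μm/a
  mass loss = 1.801 μm/a × 8.96 g/cm³ = 16.13 g·m⁻²·a⁻¹
Ordering by g·m⁻²·a⁻¹: carbon steel (309) > copper (16.1) > zinc (12.2)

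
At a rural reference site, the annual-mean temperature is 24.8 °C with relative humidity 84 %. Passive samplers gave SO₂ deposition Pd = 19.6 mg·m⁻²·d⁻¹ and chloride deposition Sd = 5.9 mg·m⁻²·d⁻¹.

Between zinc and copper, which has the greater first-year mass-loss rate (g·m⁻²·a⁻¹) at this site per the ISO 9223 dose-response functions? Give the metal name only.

copper

zinc: temperature factor f = -0.071·(14.8) = -1.0508
  SO₂ term: 0.0129·19.6^0.44·exp(0.046·84-1.0508) = 0.796
  Sd branch = 0.0175·Sd^0.57·e^(0.008·RH+0.085·T) = 0.7758 μm/a
  r_corr = 0.796 + 0.7758 = 1.572 μm/a
  mass loss = 1.572 μm/a × 7.14 g/cm³ = 11.22 g·m⁻²·a⁻¹
copper: f(T) = -0.080·(T−10) [T>10 °C] = -1.1840
  SO₂ term: 0.0053·19.6^0.26·exp(0.059·84-1.1840) = 0.4994
  Sd branch = 0.01025·Sd^0.27·e^(0.036·RH+0.049·T) = 1.148 μm/a
  r_corr = 0.4994 + 1.148 = 1.647 μm/a
  mass loss = 1.647 μm/a × 8.96 g/cm³ = 14.76 g·m⁻²·a⁻¹
Ordering by g·m⁻²·a⁻¹: copper (14.8) > zinc (11.2)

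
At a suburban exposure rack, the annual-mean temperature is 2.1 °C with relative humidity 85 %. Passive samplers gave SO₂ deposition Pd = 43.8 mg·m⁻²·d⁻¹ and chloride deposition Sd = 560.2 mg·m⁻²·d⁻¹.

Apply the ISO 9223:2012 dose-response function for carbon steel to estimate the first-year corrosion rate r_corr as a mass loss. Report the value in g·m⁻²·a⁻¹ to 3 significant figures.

r_corr = 894 g·m⁻²·a⁻¹

carbon steel: f(T) = +0.150·(T−10) [T≤10 °C] = -1.1850
  SO₂ term: 1.77·43.8^0.52·exp(0.02·85-1.1850) = 21.14
  Cl⁻ term: 0.102·560.2^0.62·exp(0.033·85+0.04·2.1) = 92.74
  sum: 21.14 + 92.74 → r_corr = 113.9 μm/a
Convert to mass loss: 113.9 μm/a × 7.85 g/cm³ = 894 g·m⁻²·a⁻¹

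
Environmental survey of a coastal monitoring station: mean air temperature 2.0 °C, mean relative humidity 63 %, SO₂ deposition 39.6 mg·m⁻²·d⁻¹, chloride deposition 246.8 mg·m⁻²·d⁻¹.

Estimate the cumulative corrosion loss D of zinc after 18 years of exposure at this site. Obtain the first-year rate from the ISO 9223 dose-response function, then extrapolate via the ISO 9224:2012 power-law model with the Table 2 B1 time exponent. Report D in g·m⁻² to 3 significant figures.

D(18) = 125 g·m⁻²

zinc: temperature factor f = +0.038·(-8.0) = -0.3040
  sulphur-dioxide contribution → 0.8712 μm/a
  chloride contribution → 0.7932 μm/a
  ⇒ r_corr(zinc) = 1.664 μm/a
ISO 9224: D(t) = r_corr · t^b with b = 0.813 (zinc, B1)
  D(18) = 1.664 × 18^0.813 = 1.664 × 10.48 = 17.45 μm
  Mass loss = 17.45 μm × 7.14 g/cm³ = 124.6 g·m⁻²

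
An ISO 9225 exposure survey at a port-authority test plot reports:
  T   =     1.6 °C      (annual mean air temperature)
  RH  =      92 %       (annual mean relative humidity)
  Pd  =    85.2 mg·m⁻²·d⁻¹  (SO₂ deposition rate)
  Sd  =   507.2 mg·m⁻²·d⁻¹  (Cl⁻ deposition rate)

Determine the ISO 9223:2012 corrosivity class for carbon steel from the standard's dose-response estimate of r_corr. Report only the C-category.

C5

carbon steel: f(T) = +0.150·(T−10) [T≤10 °C] = -1.2600
  sulphur-dioxide contribution → 31.89 μm/a
  chloride contribution → 107.7 μm/a
  total first-year rate 139.6 μm/a
140 μm/a falls in (80, 200] for carbon steel → category C5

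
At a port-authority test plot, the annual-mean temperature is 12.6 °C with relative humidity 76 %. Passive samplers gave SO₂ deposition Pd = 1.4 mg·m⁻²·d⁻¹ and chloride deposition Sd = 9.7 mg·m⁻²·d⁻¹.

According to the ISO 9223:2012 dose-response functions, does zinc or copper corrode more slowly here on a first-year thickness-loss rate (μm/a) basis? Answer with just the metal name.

zinc: f(T) = -0.071·(T−10) [T>10 °C] = -0.1846
  Pd branch = 0.0129·Pd^0.44·e^(0.046·RH+f) = 0.4102 μm/a
  Sd branch = 0.0175·Sd^0.57·e^(0.008·RH+0.085·T) = 0.3425 μm/a
  r_corr = 0.4102 + 0.3425 = 0.7527 μm/a
copper: T>10 °C ⇒ hinge -0.080·(12.6−10) = -0.2080
  Pd branch = 0.0053·Pd^0.26·e^(0.059·RH+f) = 0.4162 μm/a
  Cl⁻ term: 0.01025·9.7^0.27·exp(0.036·76+0.049·12.6) = 0.5414
  r_corr = 0.4162 + 0.5414 = 0.9576 μm/a
Ordering by μm/a: copper (0.958) > zinc (0.753)

zinc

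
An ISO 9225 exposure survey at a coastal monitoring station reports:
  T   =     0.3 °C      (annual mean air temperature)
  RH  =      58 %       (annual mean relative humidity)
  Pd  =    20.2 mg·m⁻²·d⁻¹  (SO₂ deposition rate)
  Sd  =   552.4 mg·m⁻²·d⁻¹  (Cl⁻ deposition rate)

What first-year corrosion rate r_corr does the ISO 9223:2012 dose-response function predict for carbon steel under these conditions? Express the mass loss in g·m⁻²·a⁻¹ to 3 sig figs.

r_corr = 325 g·m⁻²·a⁻¹

carbon steel: f(T) = +0.150·(T−10) [T≤10 °C] = -1.4550
  Pd branch = 1.77·Pd^0.52·e^(0.02·RH+f) = 6.29 μm/a
  Sd branch = 0.102·Sd^0.62·e^(0.033·RH+0.04·T) = 35.1 μm/a
  r_corr = 6.29 + 35.1 = 41.39 μm/a
Convert to mass loss: 41.39 μm/a × 7.85 g/cm³ = 324.9 g·m⁻²·a⁻¹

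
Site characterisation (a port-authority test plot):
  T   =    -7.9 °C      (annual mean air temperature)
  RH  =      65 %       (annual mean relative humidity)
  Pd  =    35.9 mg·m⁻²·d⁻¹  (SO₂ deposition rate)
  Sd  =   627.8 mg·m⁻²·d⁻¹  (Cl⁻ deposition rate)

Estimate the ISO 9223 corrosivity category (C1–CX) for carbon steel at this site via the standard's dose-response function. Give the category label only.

carbon steel: temperature factor f = +0.150·(-17.9) = -2.6850
  Pd branch = 1.77·Pd^0.52·e^(0.02·RH+f) = 2.852 μm/a
  Cl⁻ term: 0.102·627.8^0.62·exp(0.033·65+0.04·-7.9) = 34.48
  r_corr = 2.852 + 34.48 = 37.33 μm/a
ISO 9223 Table 2 (carbon steel): 25 < 37.3 ≤ 50 μm/a ⇒ C3

C3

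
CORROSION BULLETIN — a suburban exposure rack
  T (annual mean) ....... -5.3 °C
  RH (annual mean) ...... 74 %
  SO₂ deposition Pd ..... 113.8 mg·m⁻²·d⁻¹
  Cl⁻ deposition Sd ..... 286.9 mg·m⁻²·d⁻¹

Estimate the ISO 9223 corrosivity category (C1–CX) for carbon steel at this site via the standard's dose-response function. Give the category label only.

carbon steel: T≤10 °C ⇒ hinge +0.150·(-5.3−10) = -2.2950
  sulphur-dioxide contribution → 9.188 μm/a
  chloride contribution → 31.69 μm/a
  total first-year rate 40.87 μm/a
ISO 9223 Table 2 (carbon steel): 25 < 40.9 ≤ 50 μm/a ⇒ C3

C3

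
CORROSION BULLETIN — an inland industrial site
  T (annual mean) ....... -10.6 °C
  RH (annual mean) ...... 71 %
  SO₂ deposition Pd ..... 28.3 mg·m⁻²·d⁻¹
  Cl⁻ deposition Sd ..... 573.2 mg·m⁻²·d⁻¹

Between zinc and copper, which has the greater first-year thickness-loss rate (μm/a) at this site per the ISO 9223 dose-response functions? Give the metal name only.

zinc: f(T) = +0.038·(T−10) [T≤10 °C] = -0.7828
  Pd branch = 0.0129·Pd^0.44·e^(0.046·RH+f) = 0.6727 μm/a
  Sd branch = 0.0175·Sd^0.57·e^(0.008·RH+0.085·T) = 0.4684 μm/a
  sum: 0.6727 + 0.4684 → r_corr = 1.141 μm/a
copper: T≤10 °C ⇒ hinge +0.126·(-10.6−10) = -2.5956
  SO₂ term: 0.0053·28.3^0.26·exp(0.059·71-2.5956) = 0.06219
  Cl⁻ term: 0.01025·573.2^0.27·exp(0.036·71+0.049·-10.6) = 0.4365
  sum: 0.06219 + 0.4365 → r_corr = 0.4987 μm/a
Ordering by μm/a: zinc (1.14) > copper (0.499)

zinc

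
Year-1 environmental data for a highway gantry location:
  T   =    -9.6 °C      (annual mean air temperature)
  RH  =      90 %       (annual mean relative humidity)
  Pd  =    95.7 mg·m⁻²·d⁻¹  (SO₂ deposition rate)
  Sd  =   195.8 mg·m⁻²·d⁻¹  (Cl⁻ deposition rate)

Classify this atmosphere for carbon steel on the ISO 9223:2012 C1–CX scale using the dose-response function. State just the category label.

carbon steel: f(T) = +0.150·(T−10) [T≤10 °C] = -2.9400
  sulphur-dioxide contribution → 6.067 μm/a
  chloride contribution → 35.7 μm/a
  ⇒ r_corr(carbon steel) = 41.76 μm/a
41.8 μm/a falls in (25, 50] for carbon steel → category C3

C3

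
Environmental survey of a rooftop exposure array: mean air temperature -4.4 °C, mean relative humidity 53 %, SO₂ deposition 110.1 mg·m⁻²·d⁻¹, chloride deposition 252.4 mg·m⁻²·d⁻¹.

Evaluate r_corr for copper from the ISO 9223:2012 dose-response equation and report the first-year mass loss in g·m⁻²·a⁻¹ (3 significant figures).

r_corr = 2.82 g·m⁻²·a⁻¹

copper: T≤10 °C ⇒ hinge +0.126·(-4.4−10) = -1.8144
  SO₂ term: 0.0053·110.1^0.26·exp(0.059·53-1.8144) = 0.06686
  Sd branch = 0.01025·Sd^0.27·e^(0.036·RH+0.049·T) = 0.2479 μm/a
  sum: 0.06686 + 0.2479 → r_corr = 0.3148 μm/a
Convert to mass loss: 0.3148 μm/a × 8.96 g/cm³ = 2.82 g·m⁻²·a⁻¹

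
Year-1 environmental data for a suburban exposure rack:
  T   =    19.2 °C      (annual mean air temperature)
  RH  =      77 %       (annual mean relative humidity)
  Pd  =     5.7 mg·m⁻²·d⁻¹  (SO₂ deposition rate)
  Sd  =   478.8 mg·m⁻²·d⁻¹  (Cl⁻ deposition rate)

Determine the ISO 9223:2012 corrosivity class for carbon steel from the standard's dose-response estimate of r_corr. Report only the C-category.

C5

carbon steel: f(T) = -0.054·(T−10) [T>10 °C] = -0.4968
  Pd branch = 1.77·Pd^0.52·e^(0.02·RH+f) = 12.42 μm/a
  Cl⁻ term: 0.102·478.8^0.62·exp(0.033·77+0.04·19.2) = 128
  r_corr = 12.42 + 128 = 140.5 μm/a
ISO 9223 Table 2 (carbon steel): 80 < 140 ≤ 200 μm/a ⇒ C5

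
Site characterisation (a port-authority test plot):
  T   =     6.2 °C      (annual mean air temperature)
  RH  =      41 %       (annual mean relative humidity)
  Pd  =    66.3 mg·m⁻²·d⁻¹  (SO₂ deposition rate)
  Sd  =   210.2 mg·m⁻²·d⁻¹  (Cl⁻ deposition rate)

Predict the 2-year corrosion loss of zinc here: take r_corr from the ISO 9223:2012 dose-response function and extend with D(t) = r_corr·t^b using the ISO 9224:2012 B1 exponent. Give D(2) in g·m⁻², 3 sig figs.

zinc: temperature factor f = +0.038·(-3.8) = -0.1444
  sulphur-dioxide contribution → 0.466 μm/a
  chloride contribution → 0.8675 μm/a
  total first-year rate 1.334 μm/a
ISO 9224: D(t) = r_corr · t^b with b = 0.813 (zinc, B1)
  D(2) = 1.334 × 2^0.813 = 1.334 × 1.757 = 2.343 μm
  Mass loss = 2.343 μm × 7.14 g/cm³ = 16.73 g·m⁻²

D(2) = 16.7 g·m⁻²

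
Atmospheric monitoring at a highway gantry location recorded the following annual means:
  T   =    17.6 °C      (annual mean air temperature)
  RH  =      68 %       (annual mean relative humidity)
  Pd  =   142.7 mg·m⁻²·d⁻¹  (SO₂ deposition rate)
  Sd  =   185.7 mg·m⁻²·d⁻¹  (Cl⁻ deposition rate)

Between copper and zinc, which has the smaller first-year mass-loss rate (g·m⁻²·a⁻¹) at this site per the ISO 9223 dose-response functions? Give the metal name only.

copper

copper: T>10 °C ⇒ hinge -0.080·(17.6−10) = -0.6080
  Pd branch = 0.0053·Pd^0.26·e^(0.059·RH+f) = 0.5791 μm/a
  Sd branch = 0.01025·Sd^0.27·e^(0.036·RH+0.049·T) = 1.151 μm/a
  sum: 0.5791 + 1.151 → r_corr = 1.73 μm/a
  mass loss = 1.73 μm/a × 8.96 g/cm³ = 15.5 g·m⁻²·a⁻¹
zinc: f(T) = -0.071·(T−10) [T>10 °C] = -0.5396
  Pd branch = 0.0129·Pd^0.44·e^(0.046·RH+f) = 1.523 μm/a
  Sd branch = 0.0175·Sd^0.57·e^(0.008·RH+0.085·T) = 2.644 μm/a
  sum: 1.523 + 2.644 → r_corr = 4.167 μm/a
  mass loss = 4.167 μm/a × 7.14 g/cm³ = 29.75 g·m⁻²·a⁻¹
Ordering by g·m⁻²·a⁻¹: zinc (29.7) > copper (15.5)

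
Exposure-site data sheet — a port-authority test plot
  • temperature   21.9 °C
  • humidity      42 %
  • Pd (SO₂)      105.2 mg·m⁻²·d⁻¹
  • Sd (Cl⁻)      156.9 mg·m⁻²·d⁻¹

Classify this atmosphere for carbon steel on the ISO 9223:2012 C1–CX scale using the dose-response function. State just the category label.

carbon steel: f(T) = -0.054·(T−10) [T>10 °C] = -0.6426
  SO₂ term: 1.77·105.2^0.52·exp(0.02·42-0.6426) = 24.27
  Cl⁻ term: 0.102·156.9^0.62·exp(0.033·42+0.04·21.9) = 22.5
  r_corr = 24.27 + 22.5 = 46.78 μm/a
Category bounds: 25…50 μm/a bracket r_corr ⇒ C3

C3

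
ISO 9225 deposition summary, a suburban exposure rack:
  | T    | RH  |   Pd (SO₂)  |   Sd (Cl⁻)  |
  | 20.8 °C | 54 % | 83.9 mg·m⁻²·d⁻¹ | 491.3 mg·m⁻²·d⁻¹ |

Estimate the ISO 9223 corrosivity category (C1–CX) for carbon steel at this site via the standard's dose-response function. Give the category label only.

C5

carbon steel: f(T) = -0.054·(T−10) [T>10 °C] = -0.5832
  sulphur-dioxide contribution → 29.11 μm/a
  chloride contribution → 64.94 μm/a
  total first-year rate 94.05 μm/a
ISO 9223 Table 2 (carbon steel): 80 < 94 ≤ 200 μm/a ⇒ C5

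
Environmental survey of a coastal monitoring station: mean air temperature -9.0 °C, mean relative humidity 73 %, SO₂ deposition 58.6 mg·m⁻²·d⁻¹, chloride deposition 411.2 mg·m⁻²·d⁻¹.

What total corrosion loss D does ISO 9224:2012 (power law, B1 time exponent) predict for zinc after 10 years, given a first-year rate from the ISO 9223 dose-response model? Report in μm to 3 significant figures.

D(10) = 9.95 μm

zinc: T≤10 °C ⇒ hinge +0.038·(-9.0−10) = -0.7220
  SO₂ term: 0.0129·58.6^0.44·exp(0.046·73-0.7220) = 1.08
  Cl⁻ term: 0.0175·411.2^0.57·exp(0.008·73+0.085·-9.0) = 0.4513
  r_corr = 1.08 + 0.4513 = 1.531 μm/a
Power-law: D(10) = r_corr · 10^0.813
  D(10) = 1.531 × 10^0.813 = 1.531 × 6.501 = 9.953 μm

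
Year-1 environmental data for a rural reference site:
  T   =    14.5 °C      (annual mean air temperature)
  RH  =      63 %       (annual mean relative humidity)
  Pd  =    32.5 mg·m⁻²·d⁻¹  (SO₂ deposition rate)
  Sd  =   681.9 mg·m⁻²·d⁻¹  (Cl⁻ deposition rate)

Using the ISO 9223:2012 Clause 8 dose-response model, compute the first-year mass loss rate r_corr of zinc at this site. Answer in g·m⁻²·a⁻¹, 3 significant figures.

zinc: temperature factor f = -0.071·(4.5) = -0.3195
  SO₂ term: 0.0129·32.5^0.44·exp(0.046·63-0.3195) = 0.7864
  Sd branch = 0.0175·Sd^0.57·e^(0.008·RH+0.085·T) = 4.096 μm/a
  r_corr = 0.7864 + 4.096 = 4.883 μm/a
Convert to mass loss: 4.883 μm/a × 7.14 g/cm³ = 34.86 g·m⁻²·a⁻¹

r_corr = 34.9 g·m⁻²·a⁻¹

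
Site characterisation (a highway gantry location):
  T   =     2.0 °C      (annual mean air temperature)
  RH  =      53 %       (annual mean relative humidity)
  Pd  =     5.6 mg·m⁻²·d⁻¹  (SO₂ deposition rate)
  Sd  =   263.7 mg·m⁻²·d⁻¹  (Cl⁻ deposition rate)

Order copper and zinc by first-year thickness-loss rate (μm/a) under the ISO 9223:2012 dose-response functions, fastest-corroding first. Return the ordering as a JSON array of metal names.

copper: temperature factor f = +0.126·(-8.0) = -1.0080
  Pd branch = 0.0053·Pd^0.26·e^(0.059·RH+f) = 0.06904 μm/a
  Sd branch = 0.01025·Sd^0.27·e^(0.036·RH+0.049·T) = 0.3433 μm/a
  sum: 0.06904 + 0.3433 → r_corr = 0.4123 μm/a
zinc: T≤10 °C ⇒ hinge +0.038·(2.0−10) = -0.3040
  Pd branch = 0.0129·Pd^0.44·e^(0.046·RH+f) = 0.2326 μm/a
  Cl⁻ term: 0.0175·263.7^0.57·exp(0.008·53+0.085·2.0) = 0.7604
  r_corr = 0.2326 + 0.7604 = 0.993 μm/a
Ordering by μm/a: zinc (0.993) > copper (0.412)

["zinc", "copper"]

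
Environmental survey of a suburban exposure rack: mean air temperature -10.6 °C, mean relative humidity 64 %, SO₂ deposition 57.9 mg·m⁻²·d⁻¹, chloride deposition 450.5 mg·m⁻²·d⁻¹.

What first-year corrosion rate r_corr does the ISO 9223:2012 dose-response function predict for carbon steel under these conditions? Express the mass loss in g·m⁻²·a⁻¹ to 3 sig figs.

carbon steel: T≤10 °C ⇒ hinge +0.150·(-10.6−10) = -3.0900
  Pd branch = 1.77·Pd^0.52·e^(0.02·RH+f) = 2.391 μm/a
  Cl⁻ term: 0.102·450.5^0.62·exp(0.033·64+0.04·-10.6) = 24.38
  r_corr = 2.391 + 24.38 = 26.77 μm/a
Convert to mass loss: 26.77 μm/a × 7.85 g/cm³ = 210.1 g·m⁻²·a⁻¹

r_corr = 210 g·m⁻²·a⁻¹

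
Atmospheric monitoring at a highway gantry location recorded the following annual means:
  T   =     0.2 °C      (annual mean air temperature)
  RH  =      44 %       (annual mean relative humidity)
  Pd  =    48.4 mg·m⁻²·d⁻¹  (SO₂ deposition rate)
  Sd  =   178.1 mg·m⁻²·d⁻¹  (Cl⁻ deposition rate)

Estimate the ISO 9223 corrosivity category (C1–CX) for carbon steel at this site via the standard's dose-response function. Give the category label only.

carbon steel: T≤10 °C ⇒ hinge +0.150·(0.2−10) = -1.4700
  sulphur-dioxide contribution → 7.377 μm/a
  chloride contribution → 10.92 μm/a
  ⇒ r_corr(carbon steel) = 18.29 μm/a
18.3 μm/a falls in (1.3, 25] for carbon steel → category C2

C2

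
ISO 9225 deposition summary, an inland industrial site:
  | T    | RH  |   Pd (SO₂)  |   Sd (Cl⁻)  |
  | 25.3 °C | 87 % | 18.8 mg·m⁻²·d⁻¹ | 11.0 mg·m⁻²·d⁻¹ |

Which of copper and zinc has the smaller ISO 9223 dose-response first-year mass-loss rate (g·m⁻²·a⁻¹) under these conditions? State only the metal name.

copper: f(T) = -0.080·(T−10) [T>10 °C] = -1.2240
  Pd branch = 0.0053·Pd^0.26·e^(0.059·RH+f) = 0.5665 μm/a
  Sd branch = 0.01025·Sd^0.27·e^(0.036·RH+0.049·T) = 1.551 μm/a
  sum: 0.5665 + 1.551 → r_corr = 2.117 μm/a
  mass loss = 2.117 μm/a × 8.96 g/cm³ = 18.97 g·m⁻²·a⁻¹
zinc: T>10 °C ⇒ hinge -0.071·(25.3−10) = -1.0863
  SO₂ term: 0.0129·18.8^0.44·exp(0.046·87-1.0863) = 0.8659
  Cl⁻ term: 0.0175·11.0^0.57·exp(0.008·87+0.085·25.3) = 1.183
  sum: 0.8659 + 1.183 → r_corr = 2.049 μm/a
  mass loss = 2.049 μm/a × 7.14 g/cm³ = 14.63 g·m⁻²·a⁻¹
Ordering by g·m⁻²·a⁻¹: copper (19) > zinc (14.6)

zinc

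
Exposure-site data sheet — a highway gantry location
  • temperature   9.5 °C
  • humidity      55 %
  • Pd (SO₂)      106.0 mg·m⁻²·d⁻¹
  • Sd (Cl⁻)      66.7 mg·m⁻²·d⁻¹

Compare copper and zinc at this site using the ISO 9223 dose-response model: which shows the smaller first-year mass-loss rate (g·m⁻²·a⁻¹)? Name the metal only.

copper

copper: T≤10 °C ⇒ hinge +0.126·(9.5−10) = -0.0630
  SO₂ term: 0.0053·106.0^0.26·exp(0.059·55-0.0630) = 0.4293
  Cl⁻ term: 0.01025·66.7^0.27·exp(0.036·55+0.049·9.5) = 0.3675
  sum: 0.4293 + 0.3675 → r_corr = 0.7969 μm/a
  mass loss = 0.7969 μm/a × 8.96 g/cm³ = 7.14 g·m⁻²·a⁻¹
zinc: temperature factor f = +0.038·(-0.5) = -0.0190
  Pd branch = 0.0129·Pd^0.44·e^(0.046·RH+f) = 1.237 μm/a
  Cl⁻ term: 0.0175·66.7^0.57·exp(0.008·55+0.085·9.5) = 0.6677
  r_corr = 1.237 + 0.6677 = 1.904 μm/a
  mass loss = 1.904 μm/a × 7.14 g/cm³ = 13.6 g·m⁻²·a⁻¹
Ordering by g·m⁻²·a⁻¹: zinc (13.6) > copper (7.14)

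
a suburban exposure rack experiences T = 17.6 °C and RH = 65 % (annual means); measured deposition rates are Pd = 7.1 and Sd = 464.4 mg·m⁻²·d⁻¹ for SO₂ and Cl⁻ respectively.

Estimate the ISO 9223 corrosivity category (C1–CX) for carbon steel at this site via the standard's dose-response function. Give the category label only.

C5

carbon steel: temperature factor f = -0.054·(7.6) = -0.4104
  Pd branch = 1.77·Pd^0.52·e^(0.02·RH+f) = 11.94 μm/a
  Cl⁻ term: 0.102·464.4^0.62·exp(0.033·65+0.04·17.6) = 79.32
  r_corr = 11.94 + 79.32 = 91.26 μm/a
ISO 9223 Table 2 (carbon steel): 80 < 91.3 ≤ 200 μm/a ⇒ C5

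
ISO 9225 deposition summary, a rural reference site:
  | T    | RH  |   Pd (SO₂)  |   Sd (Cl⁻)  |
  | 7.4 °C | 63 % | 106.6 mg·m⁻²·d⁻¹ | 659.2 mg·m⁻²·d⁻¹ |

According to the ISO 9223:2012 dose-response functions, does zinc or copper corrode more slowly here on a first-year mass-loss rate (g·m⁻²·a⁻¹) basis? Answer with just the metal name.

zinc: T≤10 °C ⇒ hinge +0.038·(7.4−10) = -0.0988
  SO₂ term: 0.0129·106.6^0.44·exp(0.046·63-0.0988) = 1.654
  Cl⁻ term: 0.0175·659.2^0.57·exp(0.008·63+0.085·7.4) = 2.198
  sum: 1.654 + 2.198 → r_corr = 3.851 μm/a
  mass loss = 3.851 μm/a × 7.14 g/cm³ = 27.5 g·m⁻²·a⁻¹
copper: f(T) = +0.126·(T−10) [T≤10 °C] = -0.3276
  SO₂ term: 0.0053·106.6^0.26·exp(0.059·63-0.3276) = 0.529
  Sd branch = 0.01025·Sd^0.27·e^(0.036·RH+0.049·T) = 0.8209 μm/a
  sum: 0.529 + 0.8209 → r_corr = 1.35 μm/a
  mass loss = 1.35 μm/a × 8.96 g/cm³ = 12.1 g·m⁻²·a⁻¹
Ordering by g·m⁻²·a⁻¹: zinc (27.5) > copper (12.1)

copper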